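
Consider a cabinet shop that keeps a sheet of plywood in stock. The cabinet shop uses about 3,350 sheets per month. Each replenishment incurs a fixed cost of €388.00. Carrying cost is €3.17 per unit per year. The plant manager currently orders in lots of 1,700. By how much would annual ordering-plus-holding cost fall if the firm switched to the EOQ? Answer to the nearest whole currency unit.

Annual demand D = 3,350 × 12 = 40,200.
EOQ = √(2DS/H) = √(2 × 40,200 × 388 / 3.17) ≈ 3137.00.
Cost at Q* = (D/Q*)S + (Q*/2)H = √(2DSH) ≈ €9,944.28.
Cost at Q = 1,700: (40,200/1,700)×388 + (1,700/2)×3.17 = €9,175.06 + €2,694.50 = €11,869.56.
Excess = €11,869.56 − €9,944.28 = €1,925.27.

Extra cost ≈ €1,925 per year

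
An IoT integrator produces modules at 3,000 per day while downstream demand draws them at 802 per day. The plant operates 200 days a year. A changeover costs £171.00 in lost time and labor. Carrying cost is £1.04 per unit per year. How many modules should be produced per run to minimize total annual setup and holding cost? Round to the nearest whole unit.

Q* ≈ 8,485 modules

Annual demand D = 802 × 200 = 160,400.
Production build-up factor (1 − d/p) = 1 − 802/3,000 = 0.7327.
Q* = √(2DS / (H(1 − d/p))) = √(2 × 160,400 × 171 / (1.04 × 0.7327)).
= √(54,856,800 / 0.762) ≈ 8484.873.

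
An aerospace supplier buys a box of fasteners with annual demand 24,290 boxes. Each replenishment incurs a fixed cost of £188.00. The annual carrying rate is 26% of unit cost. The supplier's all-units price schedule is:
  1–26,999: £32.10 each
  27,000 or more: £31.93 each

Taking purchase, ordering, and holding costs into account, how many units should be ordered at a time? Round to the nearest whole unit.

Holding cost per unit per year at price C is H = 0.26·C.
For each price level, check whether its EOQ is feasible; otherwise the best quantity at that price is the breakpoint.
EOQ at £32.10 = 1046.1 (feasible in tier 1): TC = 24,290×£32.10 + (24,290/1046.1)×188 + (1046.1/2)×0.26×£32.10 = £788,439.66.
EOQ at £31.93 = 1048.9 < 27000, so use break Q=27000: TC = 24,290×£31.93 + (24,290/27000.0)×188 + (27000.0/2)×0.26×£31.93 = £887,823.13.
Lowest total cost is £788,439.66 at Q = 1046.1.

Q* ≈ 1,046 boxes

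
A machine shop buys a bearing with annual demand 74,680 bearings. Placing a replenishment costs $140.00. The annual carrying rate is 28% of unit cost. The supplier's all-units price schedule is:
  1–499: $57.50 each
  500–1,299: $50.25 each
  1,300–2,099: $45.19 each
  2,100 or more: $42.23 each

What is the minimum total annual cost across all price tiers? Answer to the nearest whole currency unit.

TC* ≈ $3,171,131

Holding cost per unit per year at price C is H = 0.28·C.
Evaluate total cost at each tier's feasible EOQ or, if the EOQ is below the tier, at the tier's minimum quantity.
Tier 1 ($57.50): EOQ = 1139.6 exceeds tier's upper bound 499, so this tier is dominated.
EOQ at $50.25 = 1219.1 (feasible in tier 2): TC = 74,680×$50.25 + (74,680/1219.1)×140 + (1219.1/2)×0.28×$50.25 = $3,769,822.53.
EOQ at $45.19 = 1285.5 < 1300, so use break Q=1300: TC = 74,680×$45.19 + (74,680/1300.0)×140 + (1300.0/2)×0.28×$45.19 = $3,391,056.24.
EOQ at $42.23 = 1329.8 < 2100, so use break Q=2100: TC = 74,680×$42.23 + (74,680/2100.0)×140 + (2100.0/2)×0.28×$42.23 = $3,171,130.69.
Lowest total cost among the candidates is at Q = 2100.0.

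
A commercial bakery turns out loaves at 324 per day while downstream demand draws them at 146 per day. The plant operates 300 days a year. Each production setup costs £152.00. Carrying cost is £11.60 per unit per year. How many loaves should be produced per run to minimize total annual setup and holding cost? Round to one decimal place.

Q* ≈ 1,445.5 loaves

Annual demand D = 146 × 300 = 43,800.
Production build-up factor (1 − d/p) = 1 − 146/324 = 0.5494.
Q* = √(2DS / (H(1 − d/p))) = √(2 × 43,800 × 152 / (11.6 × 0.5494)).
= √(13,315,200 / 6.3728) ≈ 1445.464.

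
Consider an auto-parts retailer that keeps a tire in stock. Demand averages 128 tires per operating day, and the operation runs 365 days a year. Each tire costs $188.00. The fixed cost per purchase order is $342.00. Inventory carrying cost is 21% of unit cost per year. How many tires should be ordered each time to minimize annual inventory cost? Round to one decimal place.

Annual demand D = 128 × 365 = 46,720.
Holding cost H = 0.21 × $188.00 = $39.4800 per unit per year.
EOQ = √(2DS / H) = √(2 × 46,720 × 342 / 39.48).
= √(31,956,480 / 39.48) = √809,434.6505 ≈ 899.686.

Q* ≈ 899.7 tires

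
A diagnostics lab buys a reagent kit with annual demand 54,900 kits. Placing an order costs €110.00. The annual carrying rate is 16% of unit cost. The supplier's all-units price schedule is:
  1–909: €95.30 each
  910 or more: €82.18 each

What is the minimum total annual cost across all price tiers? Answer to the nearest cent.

TC* ≈ €4,524,284.03

Holding cost per unit per year at price C is H = 0.16·C.
Candidates are each tier's EOQ (if it falls in that tier) and each price-break quantity.
EOQ at €95.30 = 890.0 (feasible in tier 1): TC = 54,900×€95.30 + (54,900/890.0)×110 + (890.0/2)×0.16×€95.30 = €5,245,540.75.
EOQ at €82.18 = 958.4 (feasible in tier 2): TC = 54,900×€82.18 + (54,900/958.4)×110 + (958.4/2)×0.16×€82.18 = €4,524,284.03.
Lowest total cost among the candidates is at Q = 958.4.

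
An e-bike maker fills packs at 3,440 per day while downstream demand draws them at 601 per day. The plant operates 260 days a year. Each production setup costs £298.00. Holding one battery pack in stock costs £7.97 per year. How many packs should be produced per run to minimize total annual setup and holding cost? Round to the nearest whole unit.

Annual demand D = 601 × 260 = 156,260.
Production build-up factor (1 − d/p) = 1 − 601/3,440 = 0.8253.
Q* = √(2DS / (H(1 − d/p))) = √(2 × 156,260 × 298 / (7.97 × 0.8253)).
= √(93,130,960 / 6.5776) ≈ 3762.828.

Q* ≈ 3,763 packs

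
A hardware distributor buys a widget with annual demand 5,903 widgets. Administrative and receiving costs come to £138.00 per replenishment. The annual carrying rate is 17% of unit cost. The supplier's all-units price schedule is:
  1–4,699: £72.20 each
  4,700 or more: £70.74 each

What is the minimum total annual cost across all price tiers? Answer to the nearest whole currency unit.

Holding cost per unit per year at price C is H = 0.17·C.
For each price level, check whether its EOQ is feasible; otherwise the best quantity at that price is the breakpoint.
EOQ at £72.20 = 364.3 (feasible in tier 1): TC = 5,903×£72.20 + (5,903/364.3)×138 + (364.3/2)×0.17×£72.20 = £430,668.42.
EOQ at £70.74 = 368.1 < 4700, so use break Q=4700: TC = 5,903×£70.74 + (5,903/4700.0)×138 + (4700.0/2)×0.17×£70.74 = £446,012.17.
Lowest total cost among the candidates is at Q = 364.3.

TC* ≈ £430,668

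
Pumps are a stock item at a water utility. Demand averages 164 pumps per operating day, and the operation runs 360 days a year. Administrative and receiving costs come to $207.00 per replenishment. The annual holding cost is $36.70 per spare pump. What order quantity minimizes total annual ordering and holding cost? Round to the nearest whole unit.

Annual demand D = 164 × 360 = 59,040.
EOQ = √(2DS / H) = √(2 × 59,040 × 207 / 36.7).
= √(24,442,560 / 36.7) = √666,009.8093 ≈ 816.094.

Q* ≈ 816 pumps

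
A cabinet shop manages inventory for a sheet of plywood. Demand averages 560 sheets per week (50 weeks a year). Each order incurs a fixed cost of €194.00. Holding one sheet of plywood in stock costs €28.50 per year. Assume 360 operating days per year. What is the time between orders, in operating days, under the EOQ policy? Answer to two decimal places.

T ≈ 7.94 days

Annual demand D = 560 × 50 = 28,000.
Q* = √(2DS/H) = √(2 × 28,000 × 194 / 28.5) ≈ 617.41.
Cycle time = Q*/D × 360 = 617.41 / 28,000 × 360 ≈ 7.938 days.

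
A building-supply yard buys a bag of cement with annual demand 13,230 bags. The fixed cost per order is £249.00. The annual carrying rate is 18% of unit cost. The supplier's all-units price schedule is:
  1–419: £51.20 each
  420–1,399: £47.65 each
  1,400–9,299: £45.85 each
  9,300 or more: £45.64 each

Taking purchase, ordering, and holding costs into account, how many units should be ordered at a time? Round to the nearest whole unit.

Holding cost per unit per year at price C is H = 0.18·C.
Evaluate total cost at each tier's feasible EOQ or, if the EOQ is below the tier, at the tier's minimum quantity.
Tier 1 (£51.20): EOQ = 845.5 exceeds tier's upper bound 419, so this tier is dominated.
EOQ at £47.65 = 876.4 (feasible in tier 2): TC = 13,230×£47.65 + (13,230/876.4)×249 + (876.4/2)×0.18×£47.65 = £637,926.81.
EOQ at £45.85 = 893.5 < 1400, so use break Q=1400: TC = 13,230×£45.85 + (13,230/1400.0)×249 + (1400.0/2)×0.18×£45.85 = £614,725.65.
EOQ at £45.64 = 895.5 < 9300, so use break Q=9300: TC = 13,230×£45.64 + (13,230/9300.0)×249 + (9300.0/2)×0.18×£45.64 = £642,372.10.
Lowest total cost is £614,725.65 at Q = 1400.0.

Q* ≈ 1,400 bags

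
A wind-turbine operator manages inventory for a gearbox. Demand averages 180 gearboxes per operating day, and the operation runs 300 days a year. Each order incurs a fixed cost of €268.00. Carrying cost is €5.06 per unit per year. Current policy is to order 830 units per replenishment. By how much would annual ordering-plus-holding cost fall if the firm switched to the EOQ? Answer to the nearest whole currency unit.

Extra cost ≈ €7,434 per year

Annual demand D = 180 × 300 = 54,000.
EOQ = √(2DS/H) = √(2 × 54,000 × 268 / 5.06) ≈ 2391.69.
Cost at Q* = (D/Q*)S + (Q*/2)H = √(2DSH) ≈ €12,101.93.
Cost at Q = 830: (54,000/830)×268 + (830/2)×5.06 = €17,436.14 + €2,099.90 = €19,536.04.
Excess = €19,536.04 − €12,101.93 = €7,434.12.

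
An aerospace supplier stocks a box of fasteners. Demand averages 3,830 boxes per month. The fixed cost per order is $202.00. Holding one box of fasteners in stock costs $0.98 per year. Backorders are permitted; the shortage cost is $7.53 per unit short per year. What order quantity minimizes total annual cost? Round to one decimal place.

Q* ≈ 4,627.4 boxes

Annual demand D = 3,830 × 12 = 45,960.
With planned backorders, Q* = √(2DS/H) · √((H+B)/B).
√(2DS/H) = √(2 × 45,960 × 202 / 0.98) = 4352.789.
√((H+B)/B) = √((0.98+7.53)/7.53) = 1.0631.
Q* ≈ 4627.378.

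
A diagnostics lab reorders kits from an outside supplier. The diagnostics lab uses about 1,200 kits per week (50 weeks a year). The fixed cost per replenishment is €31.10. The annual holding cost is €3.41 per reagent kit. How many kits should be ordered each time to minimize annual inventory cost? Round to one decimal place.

Q* ≈ 1,046.1 kits

Annual demand D = 1,200 × 50 = 60,000.
EOQ = √(2DS / H) = √(2 × 60,000 × 31.1 / 3.41).
= √(3,732,000 / 3.41) = √1,094,428.1525 ≈ 1046.149.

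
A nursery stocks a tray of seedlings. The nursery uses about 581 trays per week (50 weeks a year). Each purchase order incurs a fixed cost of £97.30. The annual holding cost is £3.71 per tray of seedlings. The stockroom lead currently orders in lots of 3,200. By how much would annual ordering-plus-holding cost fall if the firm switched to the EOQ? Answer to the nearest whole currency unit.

Extra cost ≈ £2,240 per year

Annual demand D = 581 × 50 = 29,050.
EOQ = √(2DS/H) = √(2 × 29,050 × 97.3 / 3.71) ≈ 1234.40.
Cost at Q* = (D/Q*)S + (Q*/2)H = √(2DSH) ≈ £4,579.64.
Cost at Q = 3,200: (29,050/3,200)×97.3 + (3,200/2)×3.71 = £883.30 + £5,936.00 = £6,819.30.
Excess = £6,819.30 − £4,579.64 = £2,239.66.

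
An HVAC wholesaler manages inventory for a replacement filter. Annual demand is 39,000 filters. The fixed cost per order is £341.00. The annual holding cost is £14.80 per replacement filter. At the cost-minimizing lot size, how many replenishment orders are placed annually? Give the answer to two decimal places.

N ≈ 29.09 orders per year

The optimal lot size = √(2DS/H) = √(2 × 39,000 × 341 / 14.8) ≈ 1340.58.
Orders per year = D / Q* = 39,000 / 1340.58 ≈ 29.092.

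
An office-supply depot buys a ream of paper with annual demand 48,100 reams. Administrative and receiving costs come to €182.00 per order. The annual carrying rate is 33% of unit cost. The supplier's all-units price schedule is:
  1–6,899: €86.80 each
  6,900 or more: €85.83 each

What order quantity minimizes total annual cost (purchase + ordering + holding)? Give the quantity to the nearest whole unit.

Q* ≈ 782 reams

Holding cost per unit per year at price C is H = 0.33·C.
Candidates are each tier's EOQ (if it falls in that tier) and each price-break quantity.
EOQ at €86.80 = 781.8 (feasible in tier 1): TC = 48,100×€86.80 + (48,100/781.8)×182 + (781.8/2)×0.33×€86.80 = €4,197,474.43.
EOQ at €85.83 = 786.2 < 6900, so use break Q=6900: TC = 48,100×€85.83 + (48,100/6900.0)×182 + (6900.0/2)×0.33×€85.83 = €4,227,409.18.
Lowest total cost is €4,197,474.43 at Q = 781.8.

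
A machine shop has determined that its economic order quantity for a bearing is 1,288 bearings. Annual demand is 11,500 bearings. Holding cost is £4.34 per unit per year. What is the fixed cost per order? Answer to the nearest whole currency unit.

Invert the EOQ relation Q*² = 2DS/H.
From Q* = √(2DS/H): S = Q*²H / (2D) = 1,288² × 4.34 / (2 × 11,500) = 313.0355.

S ≈ £313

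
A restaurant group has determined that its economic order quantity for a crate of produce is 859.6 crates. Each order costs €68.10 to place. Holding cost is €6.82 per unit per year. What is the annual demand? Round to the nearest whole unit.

Invert the EOQ relation Q*² = 2DS/H.
From Q* = √(2DS/H): D = Q*²H / (2S) = 859.6² × 6.82 / (2 × 68.1) = 36999.860.

D ≈ 37,000 crates per year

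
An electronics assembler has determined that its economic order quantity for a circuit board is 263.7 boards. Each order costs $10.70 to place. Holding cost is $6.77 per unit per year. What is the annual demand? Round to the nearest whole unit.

D ≈ 21,999 boards per year

Squaring Q* = √(2DS/H) gives Q*² = 2DS/H.
From Q* = √(2DS/H): D = Q*²H / (2S) = 263.7² × 6.77 / (2 × 10.7) = 21998.606.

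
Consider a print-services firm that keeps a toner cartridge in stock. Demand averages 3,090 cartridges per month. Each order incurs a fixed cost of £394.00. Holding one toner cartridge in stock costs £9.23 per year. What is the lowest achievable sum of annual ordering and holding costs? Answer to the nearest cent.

Annual demand D = 3,090 × 12 = 37,080.
Q* = √(2DS/H) = √(2 × 37,080 × 394 / 9.23) ≈ 1779.23.
At the optimum the two cost components are equal, so total cost = 2·(Q*/2)H = Q*·H.
Minimum total = √(2DSH) = √(2 × 37,080 × 394 × 9.23) ≈ 16422.294.

TC* ≈ £16,422.29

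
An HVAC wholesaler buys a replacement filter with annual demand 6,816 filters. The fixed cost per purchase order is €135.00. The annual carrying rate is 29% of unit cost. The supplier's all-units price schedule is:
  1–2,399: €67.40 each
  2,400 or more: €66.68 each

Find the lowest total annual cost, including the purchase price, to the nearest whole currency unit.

Holding cost per unit per year at price C is H = 0.29·C.
Evaluate total cost at each tier's feasible EOQ or, if the EOQ is below the tier, at the tier's minimum quantity.
EOQ at €67.40 = 306.8 (feasible in tier 1): TC = 6,816×€67.40 + (6,816/306.8)×135 + (306.8/2)×0.29×€67.40 = €465,395.97.
EOQ at €66.68 = 308.5 < 2400, so use break Q=2400: TC = 6,816×€66.68 + (6,816/2400.0)×135 + (2400.0/2)×0.29×€66.68 = €478,078.92.
Lowest total cost among the candidates is at Q = 306.8.

TC* ≈ €465,396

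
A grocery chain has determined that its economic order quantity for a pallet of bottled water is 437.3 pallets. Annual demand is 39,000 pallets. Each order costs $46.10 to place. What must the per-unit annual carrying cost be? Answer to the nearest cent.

Invert the EOQ relation Q*² = 2DS/H.
From Q* = √(2DS/H): H = 2DS / Q*² = 2 × 39,000 × 46.1 / 437.3² = 18.8034.

H ≈ $18.80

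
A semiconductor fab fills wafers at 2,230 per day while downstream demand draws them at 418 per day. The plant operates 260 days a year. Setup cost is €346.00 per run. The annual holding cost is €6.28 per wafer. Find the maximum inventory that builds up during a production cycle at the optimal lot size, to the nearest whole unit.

I_max ≈ 3,119 wafers

Annual demand D = 418 × 260 = 108,680.
Production build-up factor (1 − d/p) = 1 − 418/2,230 = 0.8126.
Q* = √(2DS / (H(1 − d/p))) = √(2 × 108,680 × 346 / (6.28 × 0.8126)).
= √(75,206,560 / 5.1029) ≈ 3839.029.
Maximum inventory = Q*(1 − d/p) = 3839.029 × 0.8126 ≈ 3119.426.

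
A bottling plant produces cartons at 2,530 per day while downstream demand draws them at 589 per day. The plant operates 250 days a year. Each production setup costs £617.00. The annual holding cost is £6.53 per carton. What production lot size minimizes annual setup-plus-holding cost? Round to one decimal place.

Annual demand D = 589 × 250 = 147,250.
Production build-up factor (1 − d/p) = 1 − 589/2,530 = 0.7672.
Q* = √(2DS / (H(1 − d/p))) = √(2 × 147,250 × 617 / (6.53 × 0.7672)).
= √(181,706,500 / 5.0098) ≈ 6022.491.

Q* ≈ 6,022.5 cartons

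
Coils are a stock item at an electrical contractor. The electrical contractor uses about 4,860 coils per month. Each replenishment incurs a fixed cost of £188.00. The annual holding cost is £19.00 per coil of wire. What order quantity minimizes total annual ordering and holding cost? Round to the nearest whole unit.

Annual demand D = 4,860 × 12 = 58,320.
EOQ = √(2DS / H) = √(2 × 58,320 × 188 / 19).
= √(21,928,320 / 19) = √1,154,122.1053 ≈ 1074.301.

Q* ≈ 1,074 coils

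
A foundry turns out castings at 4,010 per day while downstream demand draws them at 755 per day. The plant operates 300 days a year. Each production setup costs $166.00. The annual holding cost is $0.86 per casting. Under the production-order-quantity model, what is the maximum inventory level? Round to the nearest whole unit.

I_max ≈ 8,425 castings

Annual demand D = 755 × 300 = 226,500.
Production build-up factor (1 − d/p) = 1 − 755/4,010 = 0.8117.
Q* = √(2DS / (H(1 − d/p))) = √(2 × 226,500 × 166 / (0.86 × 0.8117)).
= √(75,198,000 / 0.6981) ≈ 10378.883.
Maximum inventory = Q*(1 − d/p) = 10378.883 × 0.8117 ≈ 8424.754.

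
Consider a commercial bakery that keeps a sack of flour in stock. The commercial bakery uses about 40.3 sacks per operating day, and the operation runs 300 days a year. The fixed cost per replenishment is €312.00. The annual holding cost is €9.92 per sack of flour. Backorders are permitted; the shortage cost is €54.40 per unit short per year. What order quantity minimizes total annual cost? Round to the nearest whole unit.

Q* ≈ 948 sacks

Annual demand D = 40.3 × 300 = 12,090.
With planned backorders, Q* = √(2DS/H) · √((H+B)/B).
√(2DS/H) = √(2 × 12,090 × 312 / 9.92) = 872.067.
√((H+B)/B) = √((9.92+54.4)/54.4) = 1.0874.
Q* ≈ 948.251.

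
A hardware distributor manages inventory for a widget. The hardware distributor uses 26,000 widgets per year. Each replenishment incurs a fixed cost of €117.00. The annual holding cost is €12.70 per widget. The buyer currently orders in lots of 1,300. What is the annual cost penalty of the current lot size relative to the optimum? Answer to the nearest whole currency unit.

EOQ = √(2DS/H) = √(2 × 26,000 × 117 / 12.7) ≈ 692.14.
Cost at Q* = (D/Q*)S + (Q*/2)H = √(2DSH) ≈ €8,790.15.
Cost at Q = 1,300: (26,000/1,300)×117 + (1,300/2)×12.7 = €2,340.00 + €8,255.00 = €10,595.00.
Excess = €10,595.00 − €8,790.15 = €1,804.85.

Extra cost ≈ €1,805 per year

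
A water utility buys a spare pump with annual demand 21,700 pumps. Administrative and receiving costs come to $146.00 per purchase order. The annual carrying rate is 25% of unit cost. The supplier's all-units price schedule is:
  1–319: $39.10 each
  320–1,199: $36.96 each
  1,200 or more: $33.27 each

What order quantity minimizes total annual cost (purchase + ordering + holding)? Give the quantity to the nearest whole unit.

Holding cost per unit per year at price C is H = 0.25·C.
Evaluate total cost at each tier's feasible EOQ or, if the EOQ is below the tier, at the tier's minimum quantity.
Tier 1 ($39.10): EOQ = 805.1 exceeds tier's upper bound 319, so this tier is dominated.
EOQ at $36.96 = 828.1 (feasible in tier 2): TC = 21,700×$36.96 + (21,700/828.1)×146 + (828.1/2)×0.25×$36.96 = $809,683.69.
EOQ at $33.27 = 872.8 < 1200, so use break Q=1200: TC = 21,700×$33.27 + (21,700/1200.0)×146 + (1200.0/2)×0.25×$33.27 = $729,589.67.
Lowest total cost is $729,589.67 at Q = 1200.0.

Q* ≈ 1,200 pumps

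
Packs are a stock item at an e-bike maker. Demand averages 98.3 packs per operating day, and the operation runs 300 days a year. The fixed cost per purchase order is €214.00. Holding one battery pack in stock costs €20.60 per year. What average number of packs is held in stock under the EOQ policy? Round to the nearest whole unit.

Annual demand D = 98.3 × 300 = 29,490.
Q* = √(2DS/H) = √(2 × 29,490 × 214 / 20.6) ≈ 782.75.
Average inventory = Q*/2 ≈ 782.75 / 2 = 391.377.

Average inventory ≈ 391 packs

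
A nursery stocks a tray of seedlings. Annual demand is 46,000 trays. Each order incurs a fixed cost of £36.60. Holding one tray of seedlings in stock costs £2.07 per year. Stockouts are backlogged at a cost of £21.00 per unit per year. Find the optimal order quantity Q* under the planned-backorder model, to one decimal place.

Q* ≈ 1,336.8 trays

With planned backorders, Q* = √(2DS/H) · √((H+B)/B).
√(2DS/H) = √(2 × 46,000 × 36.6 / 2.07) = 1275.408.
√((H+B)/B) = √((2.07+21)/21) = 1.0481.
Q* ≈ 1336.791.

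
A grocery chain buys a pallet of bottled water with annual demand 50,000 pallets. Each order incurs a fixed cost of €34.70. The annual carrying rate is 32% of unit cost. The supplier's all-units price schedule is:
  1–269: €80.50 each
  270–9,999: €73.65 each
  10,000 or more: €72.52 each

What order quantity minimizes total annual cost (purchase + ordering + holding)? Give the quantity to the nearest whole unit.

Q* ≈ 384 pallets

Holding cost per unit per year at price C is H = 0.32·C.
Candidates are each tier's EOQ (if it falls in that tier) and each price-break quantity.
Tier 1 (€80.50): EOQ = 367.0 exceeds tier's upper bound 269, so this tier is dominated.
EOQ at €73.65 = 383.7 (feasible in tier 2): TC = 50,000×€73.65 + (50,000/383.7)×34.7 + (383.7/2)×0.32×€73.65 = €3,691,543.28.
EOQ at €72.52 = 386.7 < 10000, so use break Q=10000: TC = 50,000×€72.52 + (50,000/10000.0)×34.7 + (10000.0/2)×0.32×€72.52 = €3,742,205.50.
Lowest total cost is €3,691,543.28 at Q = 383.7.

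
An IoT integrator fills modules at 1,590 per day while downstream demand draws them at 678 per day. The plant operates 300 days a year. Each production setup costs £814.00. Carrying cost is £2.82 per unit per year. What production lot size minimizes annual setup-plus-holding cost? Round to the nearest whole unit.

Annual demand D = 678 × 300 = 203,400.
Production build-up factor (1 − d/p) = 1 − 678/1,590 = 0.5736.
Q* = √(2DS / (H(1 − d/p))) = √(2 × 203,400 × 814 / (2.82 × 0.5736)).
= √(331,135,200 / 1.6175) ≈ 14308.011.

Q* ≈ 14,308 modules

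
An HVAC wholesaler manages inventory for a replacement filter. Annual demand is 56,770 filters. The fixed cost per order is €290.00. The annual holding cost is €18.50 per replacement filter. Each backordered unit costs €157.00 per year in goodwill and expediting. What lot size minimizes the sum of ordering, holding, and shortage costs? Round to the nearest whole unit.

Q* ≈ 1,411 filters

With planned backorders, Q* = √(2DS/H) · √((H+B)/B).
√(2DS/H) = √(2 × 56,770 × 290 / 18.5) = 1334.098.
√((H+B)/B) = √((18.5+157)/157) = 1.0573.
Q* ≈ 1410.510.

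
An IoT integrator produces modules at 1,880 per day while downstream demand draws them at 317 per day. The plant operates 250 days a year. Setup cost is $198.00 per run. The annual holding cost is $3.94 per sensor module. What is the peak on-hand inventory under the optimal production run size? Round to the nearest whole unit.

I_max ≈ 2,573 modules

Annual demand D = 317 × 250 = 79,250.
Production build-up factor (1 − d/p) = 1 − 317/1,880 = 0.8314.
Q* = √(2DS / (H(1 − d/p))) = √(2 × 79,250 × 198 / (3.94 × 0.8314)).
= √(31,383,000 / 3.2756) ≈ 3095.270.
Maximum inventory = Q*(1 − d/p) = 3095.270 × 0.8314 ≈ 2573.355.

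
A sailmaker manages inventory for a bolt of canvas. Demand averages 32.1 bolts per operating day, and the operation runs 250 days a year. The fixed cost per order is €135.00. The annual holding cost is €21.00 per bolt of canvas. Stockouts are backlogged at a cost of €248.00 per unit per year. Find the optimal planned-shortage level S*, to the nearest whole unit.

Annual demand D = 32.1 × 250 = 8,025.
With planned backorders, Q* = √(2DS/H) · √((H+B)/B).
√(2DS/H) = √(2 × 8,025 × 135 / 21) = 321.214.
√((H+B)/B) = √((21+248)/248) = 1.0415.
Q* ≈ 334.538.
S* = Q* · H/(H+B) = 334.538 × 21/269 ≈ 26.116.

S* ≈ 26 bolts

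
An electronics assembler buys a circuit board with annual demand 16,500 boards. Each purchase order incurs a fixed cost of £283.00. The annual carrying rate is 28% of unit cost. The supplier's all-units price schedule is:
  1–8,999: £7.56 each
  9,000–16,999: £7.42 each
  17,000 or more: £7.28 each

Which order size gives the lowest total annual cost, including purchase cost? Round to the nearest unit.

Q* ≈ 2,100 boards

Holding cost per unit per year at price C is H = 0.28·C.
Evaluate total cost at each tier's feasible EOQ or, if the EOQ is below the tier, at the tier's minimum quantity.
EOQ at £7.56 = 2100.4 (feasible in tier 1): TC = 16,500×£7.56 + (16,500/2100.4)×283 + (2100.4/2)×0.28×£7.56 = £129,186.21.
EOQ at £7.42 = 2120.2 < 9000, so use break Q=9000: TC = 16,500×£7.42 + (16,500/9000.0)×283 + (9000.0/2)×0.28×£7.42 = £132,298.03.
EOQ at £7.28 = 2140.5 < 17000, so use break Q=17000: TC = 16,500×£7.28 + (16,500/17000.0)×283 + (17000.0/2)×0.28×£7.28 = £137,721.08.
Lowest total cost is £129,186.21 at Q = 2100.4.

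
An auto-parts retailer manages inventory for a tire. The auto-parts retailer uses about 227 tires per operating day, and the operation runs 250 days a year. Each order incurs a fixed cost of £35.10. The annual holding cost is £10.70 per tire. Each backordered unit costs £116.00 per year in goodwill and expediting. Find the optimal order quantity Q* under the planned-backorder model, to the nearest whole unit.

Q* ≈ 638 tires

Annual demand D = 227 × 250 = 56,750.
With planned backorders, Q* = √(2DS/H) · √((H+B)/B).
√(2DS/H) = √(2 × 56,750 × 35.1 / 10.7) = 610.182.
√((H+B)/B) = √((10.7+116)/116) = 1.0451.
Q* ≈ 637.704.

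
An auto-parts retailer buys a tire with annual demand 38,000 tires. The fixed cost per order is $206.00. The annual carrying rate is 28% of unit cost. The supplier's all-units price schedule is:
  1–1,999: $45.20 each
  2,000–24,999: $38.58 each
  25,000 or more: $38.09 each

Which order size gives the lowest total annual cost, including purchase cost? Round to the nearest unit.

Q* ≈ 2,000 tires

Holding cost per unit per year at price C is H = 0.28·C.
Candidates are each tier's EOQ (if it falls in that tier) and each price-break quantity.
EOQ at $45.20 = 1112.2 (feasible in tier 1): TC = 38,000×$45.20 + (38,000/1112.2)×206 + (1112.2/2)×0.28×$45.20 = $1,731,676.30.
EOQ at $38.58 = 1203.9 < 2000, so use break Q=2000: TC = 38,000×$38.58 + (38,000/2000.0)×206 + (2000.0/2)×0.28×$38.58 = $1,480,756.40.
EOQ at $38.09 = 1211.6 < 25000, so use break Q=25000: TC = 38,000×$38.09 + (38,000/25000.0)×206 + (25000.0/2)×0.28×$38.09 = $1,581,048.12.
Lowest total cost is $1,480,756.40 at Q = 2000.0.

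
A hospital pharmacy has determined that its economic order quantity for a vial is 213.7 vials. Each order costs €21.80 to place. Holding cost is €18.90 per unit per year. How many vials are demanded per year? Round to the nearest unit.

D ≈ 19,796 vials per year

Squaring Q* = √(2DS/H) gives Q*² = 2DS/H.
From Q* = √(2DS/H): D = Q*²H / (2S) = 213.7² × 18.9 / (2 × 21.8) = 19796.315.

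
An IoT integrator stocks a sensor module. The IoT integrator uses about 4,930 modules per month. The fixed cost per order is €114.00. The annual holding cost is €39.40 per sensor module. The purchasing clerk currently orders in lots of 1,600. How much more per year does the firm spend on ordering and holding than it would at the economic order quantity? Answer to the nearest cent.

Annual demand D = 4,930 × 12 = 59,160.
EOQ = √(2DS/H) = √(2 × 59,160 × 114 / 39.4) ≈ 585.10.
Cost at Q* = (D/Q*)S + (Q*/2)H = √(2DSH) ≈ €23,053.12.
Cost at Q = 1,600: (59,160/1,600)×114 + (1,600/2)×39.4 = €4,215.15 + €31,520.00 = €35,735.15.
Excess = €35,735.15 − €23,053.12 = €12,682.03.

Extra cost ≈ €12,682.03 per year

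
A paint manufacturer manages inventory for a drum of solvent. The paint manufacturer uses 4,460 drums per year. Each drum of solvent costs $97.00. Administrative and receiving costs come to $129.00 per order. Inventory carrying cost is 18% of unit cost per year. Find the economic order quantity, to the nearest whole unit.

Holding cost H = 0.18 × $97.00 = $17.4600 per unit per year.
EOQ = √(2DS / H) = √(2 × 4,460 × 129 / 17.46).
= √(1,150,680 / 17.46) = √65,903.7801 ≈ 256.717.

Q* ≈ 257 drums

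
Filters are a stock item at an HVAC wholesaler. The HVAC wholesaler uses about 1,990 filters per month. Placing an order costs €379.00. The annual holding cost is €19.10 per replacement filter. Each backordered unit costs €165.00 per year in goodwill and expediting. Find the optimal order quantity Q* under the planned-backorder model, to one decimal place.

Annual demand D = 1,990 × 12 = 23,880.
With planned backorders, Q* = √(2DS/H) · √((H+B)/B).
√(2DS/H) = √(2 × 23,880 × 379 / 19.1) = 973.498.
√((H+B)/B) = √((19.1+165)/165) = 1.0563.
Q* ≈ 1028.300.

Q* ≈ 1,028.3 filters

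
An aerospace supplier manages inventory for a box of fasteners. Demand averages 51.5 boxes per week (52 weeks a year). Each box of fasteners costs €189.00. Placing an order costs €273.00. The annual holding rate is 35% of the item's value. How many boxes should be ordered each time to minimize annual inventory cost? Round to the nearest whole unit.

Annual demand D = 51.5 × 52 = 2,678.
Holding cost H = 0.35 × €189.00 = €66.1500 per unit per year.
EOQ = √(2DS / H) = √(2 × 2,678 × 273 / 66.15).
= √(1,462,188 / 66.15) = √22,104.127 ≈ 148.675.

Q* ≈ 149 boxes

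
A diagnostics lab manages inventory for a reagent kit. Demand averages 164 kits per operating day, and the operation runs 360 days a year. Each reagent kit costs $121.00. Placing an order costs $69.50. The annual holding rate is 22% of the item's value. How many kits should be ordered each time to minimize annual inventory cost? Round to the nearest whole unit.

Q* ≈ 555 kits

Annual demand D = 164 × 360 = 59,040.
Holding cost H = 0.22 × $121.00 = $26.6200 per unit per year.
EOQ = √(2DS / H) = √(2 × 59,040 × 69.5 / 26.62).
= √(8,206,560 / 26.62) = √308,285.4996 ≈ 555.235.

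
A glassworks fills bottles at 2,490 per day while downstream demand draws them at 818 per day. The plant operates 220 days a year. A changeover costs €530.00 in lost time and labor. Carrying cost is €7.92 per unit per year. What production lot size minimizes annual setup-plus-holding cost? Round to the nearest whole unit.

Q* ≈ 5,989 bottles

Annual demand D = 818 × 220 = 179,960.
Production build-up factor (1 − d/p) = 1 − 818/2,490 = 0.6715.
Q* = √(2DS / (H(1 − d/p))) = √(2 × 179,960 × 530 / (7.92 × 0.6715)).
= √(190,757,600 / 5.3182) ≈ 5989.077.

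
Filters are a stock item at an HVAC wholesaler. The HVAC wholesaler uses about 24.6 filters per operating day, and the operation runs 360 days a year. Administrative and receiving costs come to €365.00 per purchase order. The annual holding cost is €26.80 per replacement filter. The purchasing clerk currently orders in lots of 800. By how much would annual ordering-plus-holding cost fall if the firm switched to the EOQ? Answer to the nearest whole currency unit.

Extra cost ≈ €1,598 per year

Annual demand D = 24.6 × 360 = 8,856.
EOQ = √(2DS/H) = √(2 × 8,856 × 365 / 26.8) ≈ 491.15.
Cost at Q* = (D/Q*)S + (Q*/2)H = √(2DSH) ≈ €13,162.78.
Cost at Q = 800: (8,856/800)×365 + (800/2)×26.8 = €4,040.55 + €10,720.00 = €14,760.55.
Excess = €14,760.55 − €13,162.78 = €1,597.77.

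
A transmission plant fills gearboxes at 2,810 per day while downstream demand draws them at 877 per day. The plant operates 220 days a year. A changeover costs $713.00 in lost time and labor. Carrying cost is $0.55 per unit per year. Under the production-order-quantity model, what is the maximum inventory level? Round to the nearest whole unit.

I_max ≈ 18,550 gearboxes

Annual demand D = 877 × 220 = 192,940.
Production build-up factor (1 − d/p) = 1 − 877/2,810 = 0.6879.
Q* = √(2DS / (H(1 − d/p))) = √(2 × 192,940 × 713 / (0.55 × 0.6879)).
= √(275,132,440 / 0.3783) ≈ 26966.637.
Maximum inventory = Q*(1 − d/p) = 26966.637 × 0.6879 ≈ 18550.359.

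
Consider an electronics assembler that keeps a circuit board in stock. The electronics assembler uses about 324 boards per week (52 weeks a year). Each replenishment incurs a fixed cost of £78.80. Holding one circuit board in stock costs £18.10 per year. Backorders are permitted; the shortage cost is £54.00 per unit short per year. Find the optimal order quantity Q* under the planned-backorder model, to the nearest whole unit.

Q* ≈ 443 boards

Annual demand D = 324 × 52 = 16,848.
With planned backorders, Q* = √(2DS/H) · √((H+B)/B).
√(2DS/H) = √(2 × 16,848 × 78.8 / 18.1) = 383.013.
√((H+B)/B) = √((18.1+54)/54) = 1.1555.
Q* ≈ 442.572.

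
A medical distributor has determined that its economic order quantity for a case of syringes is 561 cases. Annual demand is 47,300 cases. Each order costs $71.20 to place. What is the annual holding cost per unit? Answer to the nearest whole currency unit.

H ≈ $21

The basic EOQ model gives Q* = √(2DS/H); rearrange for the unknown.
From Q* = √(2DS/H): H = 2DS / Q*² = 2 × 47,300 × 71.2 / 561² = 21.4016.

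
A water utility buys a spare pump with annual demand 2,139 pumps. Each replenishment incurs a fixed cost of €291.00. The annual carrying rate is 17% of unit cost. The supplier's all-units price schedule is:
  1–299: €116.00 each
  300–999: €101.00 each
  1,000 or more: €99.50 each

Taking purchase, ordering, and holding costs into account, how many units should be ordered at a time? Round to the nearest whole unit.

Q* ≈ 300 pumps

Holding cost per unit per year at price C is H = 0.17·C.
For each price level, check whether its EOQ is feasible; otherwise the best quantity at that price is the breakpoint.
EOQ at €116.00 = 251.3 (feasible in tier 1): TC = 2,139×€116.00 + (2,139/251.3)×291 + (251.3/2)×0.17×€116.00 = €253,078.73.
EOQ at €101.00 = 269.3 < 300, so use break Q=300: TC = 2,139×€101.00 + (2,139/300.0)×291 + (300.0/2)×0.17×€101.00 = €220,689.33.
EOQ at €99.50 = 271.3 < 1000, so use break Q=1000: TC = 2,139×€99.50 + (2,139/1000.0)×291 + (1000.0/2)×0.17×€99.50 = €221,910.45.
Lowest total cost is €220,689.33 at Q = 300.0.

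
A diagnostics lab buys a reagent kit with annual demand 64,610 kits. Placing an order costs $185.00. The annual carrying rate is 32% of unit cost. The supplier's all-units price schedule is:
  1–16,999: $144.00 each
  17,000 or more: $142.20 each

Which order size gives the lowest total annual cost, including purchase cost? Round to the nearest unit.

Q* ≈ 720 kits

Holding cost per unit per year at price C is H = 0.32·C.
Evaluate total cost at each tier's feasible EOQ or, if the EOQ is below the tier, at the tier's minimum quantity.
EOQ at $144.00 = 720.3 (feasible in tier 1): TC = 64,610×$144.00 + (64,610/720.3)×185 + (720.3/2)×0.32×$144.00 = $9,337,029.98.
EOQ at $142.20 = 724.8 < 17000, so use break Q=17000: TC = 64,610×$142.20 + (64,610/17000.0)×185 + (17000.0/2)×0.32×$142.20 = $9,575,029.11.
Lowest total cost is $9,337,029.98 at Q = 720.3.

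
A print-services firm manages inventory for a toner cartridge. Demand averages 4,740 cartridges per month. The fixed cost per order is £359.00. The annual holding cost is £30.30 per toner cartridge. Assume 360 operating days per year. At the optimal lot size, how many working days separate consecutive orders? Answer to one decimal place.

T ≈ 7.3 days

Annual demand D = 4,740 × 12 = 56,880.
The optimal lot size = √(2DS/H) = √(2 × 56,880 × 359 / 30.3) ≈ 1160.97.
Cycle time = Q*/D × 360 = 1160.97 / 56,880 × 360 ≈ 7.348 days.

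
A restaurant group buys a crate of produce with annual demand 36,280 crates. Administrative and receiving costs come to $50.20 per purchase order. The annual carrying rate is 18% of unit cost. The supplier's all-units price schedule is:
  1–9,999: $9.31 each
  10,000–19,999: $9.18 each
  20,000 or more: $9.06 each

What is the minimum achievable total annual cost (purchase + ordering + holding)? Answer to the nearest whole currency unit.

Holding cost per unit per year at price C is H = 0.18·C.
Candidates are each tier's EOQ (if it falls in that tier) and each price-break quantity.
EOQ at $9.31 = 1474.3 (feasible in tier 1): TC = 36,280×$9.31 + (36,280/1474.3)×50.2 + (1474.3/2)×0.18×$9.31 = $340,237.45.
EOQ at $9.18 = 1484.7 < 10000, so use break Q=10000: TC = 36,280×$9.18 + (36,280/10000.0)×50.2 + (10000.0/2)×0.18×$9.18 = $341,494.53.
EOQ at $9.06 = 1494.5 < 20000, so use break Q=20000: TC = 36,280×$9.06 + (36,280/20000.0)×50.2 + (20000.0/2)×0.18×$9.06 = $345,095.86.
Lowest total cost among the candidates is at Q = 1474.3.

TC* ≈ $340,237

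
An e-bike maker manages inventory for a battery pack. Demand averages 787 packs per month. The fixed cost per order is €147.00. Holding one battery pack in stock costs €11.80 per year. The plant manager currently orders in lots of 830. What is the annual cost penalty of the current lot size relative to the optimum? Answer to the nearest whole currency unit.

Annual demand D = 787 × 12 = 9,444.
EOQ = √(2DS/H) = √(2 × 9,444 × 147 / 11.8) ≈ 485.08.
Cost at Q* = (D/Q*)S + (Q*/2)H = √(2DSH) ≈ €5,723.91.
Cost at Q = 830: (9,444/830)×147 + (830/2)×11.8 = €1,672.61 + €4,897.00 = €6,569.61.
Excess = €6,569.61 − €5,723.91 = €845.70.

Extra cost ≈ €846 per year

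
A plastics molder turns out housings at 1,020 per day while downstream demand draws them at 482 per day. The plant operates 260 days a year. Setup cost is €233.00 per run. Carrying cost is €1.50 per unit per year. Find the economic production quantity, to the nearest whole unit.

Annual demand D = 482 × 260 = 125,320.
Production build-up factor (1 − d/p) = 1 − 482/1,020 = 0.5275.
Q* = √(2DS / (H(1 − d/p))) = √(2 × 125,320 × 233 / (1.5 × 0.5275)).
= √(58,399,120 / 0.7912) ≈ 8591.450.

Q* ≈ 8,591 housings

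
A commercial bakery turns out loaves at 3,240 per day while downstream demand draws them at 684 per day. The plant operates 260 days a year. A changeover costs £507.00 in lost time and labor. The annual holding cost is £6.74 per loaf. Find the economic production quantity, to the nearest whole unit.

Q* ≈ 5,824 loaves

Annual demand D = 684 × 260 = 177,840.
Production build-up factor (1 − d/p) = 1 − 684/3,240 = 0.7889.
Q* = √(2DS / (H(1 − d/p))) = √(2 × 177,840 × 507 / (6.74 × 0.7889)).
= √(180,329,760 / 5.3171) ≈ 5823.658.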